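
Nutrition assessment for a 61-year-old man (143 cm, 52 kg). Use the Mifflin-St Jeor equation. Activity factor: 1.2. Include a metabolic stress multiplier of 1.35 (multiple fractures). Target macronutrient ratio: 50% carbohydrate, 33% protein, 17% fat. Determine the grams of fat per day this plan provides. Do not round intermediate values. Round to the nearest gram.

Mifflin-St Jeor (male): BMR = 10(52) + 6.25(143) − 5(61) + 5 = 520 + 893.75 − 305 + 5 = 1113.75 kcal/day.
TEE = 1113.75 × 1.2 = 1336.5 kcal/day.
With stress factor 1.35: 1336.5 × 1.35 = 1804.275 kcal/day.
Fat energy = 17% × 1804.275 = 306.7268 kcal.
Fat = 306.7268 ÷ 9 kcal/g = 34.0808 g.

34 g/day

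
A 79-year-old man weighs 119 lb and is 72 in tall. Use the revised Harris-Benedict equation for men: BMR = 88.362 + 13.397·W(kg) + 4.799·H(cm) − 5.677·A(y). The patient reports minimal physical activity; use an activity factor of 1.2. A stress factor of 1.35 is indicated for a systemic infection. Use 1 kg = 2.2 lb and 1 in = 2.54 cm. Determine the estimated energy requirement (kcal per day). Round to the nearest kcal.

2012 kcal per day

Convert to metric: weight = 119 ÷ 2.2 = 54.0909 kg; height = 72 × 2.54 = 182.88 cm.
Harris-Benedict: BMR = 88.362 + 13.397(54.0909) + 4.799(182.88) − 5.677(79) = 1242.176 kcal/day.
TEE = BMR × activity factor = 1242.176 × 1.2 = 1490.6112 kcal/day.
Apply stress factor: 1490.6112 × 1.35 = 2012.3252 kcal/day.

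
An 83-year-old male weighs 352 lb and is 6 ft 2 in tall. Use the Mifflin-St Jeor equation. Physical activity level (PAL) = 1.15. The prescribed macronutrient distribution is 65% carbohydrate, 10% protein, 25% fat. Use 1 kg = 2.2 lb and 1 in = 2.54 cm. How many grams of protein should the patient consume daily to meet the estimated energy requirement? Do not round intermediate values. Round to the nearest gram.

Convert to metric: weight = 352 ÷ 2.2 = 160 kg; height = (6×12 + 2) × 2.54 = 74 × 2.54 = 187.96 cm.
Mifflin-St Jeor (male): BMR = 10(160) + 6.25(187.96) − 5(83) + 5 = 1600 + 1174.75 − 415 + 5 = 2364.75 kcal/day.
TEE = 2364.75 × 1.15 = 2719.4625 kcal/day.
Protein energy = 10% × 2719.4625 = 271.9463 kcal.
Protein = 271.9463 ÷ 4 kcal/g = 67.9866 g.

68 g/day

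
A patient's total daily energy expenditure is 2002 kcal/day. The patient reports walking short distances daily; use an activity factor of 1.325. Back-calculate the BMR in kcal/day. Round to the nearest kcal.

1511 kcal/day

BMR = TEE ÷ activity factor = 2002 ÷ 1.325 = 1510.9434 kcal/day.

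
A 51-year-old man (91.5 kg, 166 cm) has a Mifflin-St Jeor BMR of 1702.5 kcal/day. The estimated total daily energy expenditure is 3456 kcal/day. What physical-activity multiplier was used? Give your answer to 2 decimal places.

2.03

Activity factor = TEE ÷ BMR = 3456 ÷ 1702.5 = 2.03.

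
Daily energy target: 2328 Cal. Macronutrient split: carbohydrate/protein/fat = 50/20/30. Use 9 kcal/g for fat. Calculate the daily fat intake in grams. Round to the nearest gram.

78 g/day

Fat energy = 30% × 2328 = 698.4 kcal.
At 9 kcal/g: 698.4 ÷ 9 = 77.6 g.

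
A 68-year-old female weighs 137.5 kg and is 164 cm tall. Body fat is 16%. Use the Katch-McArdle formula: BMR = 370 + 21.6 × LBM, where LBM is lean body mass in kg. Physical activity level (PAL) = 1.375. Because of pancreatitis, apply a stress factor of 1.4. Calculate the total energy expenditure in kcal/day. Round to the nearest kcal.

5515 kcal/day

LBM = 137.5 × (1 − 0.16) = 115.5 kg. Katch-McArdle: BMR = 370 + 21.6 × 115.5 = 2864.8 kcal/day.
TEE = BMR × activity factor = 2864.8 × 1.375 = 3939.1 kcal/day.
Apply stress factor: 3939.1 × 1.4 = 5514.74 kcal/day.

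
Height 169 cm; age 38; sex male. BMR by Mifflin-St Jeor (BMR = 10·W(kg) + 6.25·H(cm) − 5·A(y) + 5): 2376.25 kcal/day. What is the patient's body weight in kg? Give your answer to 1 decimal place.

150.5 kg

2376.25 = 10·W + 6.25(169) − 5(38) + 5
10·W = 2376.25 − 871.25 = 1505, so W = 150.5 kg.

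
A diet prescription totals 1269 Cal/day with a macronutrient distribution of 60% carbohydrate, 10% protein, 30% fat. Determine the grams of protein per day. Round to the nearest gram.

Protein energy = 10% × 1269 = 126.9 kcal.
At 4 kcal/g: 126.9 ÷ 4 = 31.725 g.

32 g/day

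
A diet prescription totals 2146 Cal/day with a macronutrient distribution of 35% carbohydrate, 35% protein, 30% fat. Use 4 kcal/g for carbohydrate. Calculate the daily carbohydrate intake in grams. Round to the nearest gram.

Carbohydrate energy = 35% × 2146 = 751.1 kcal.
At 4 kcal/g: 751.1 ÷ 4 = 187.775 g.

188 g/day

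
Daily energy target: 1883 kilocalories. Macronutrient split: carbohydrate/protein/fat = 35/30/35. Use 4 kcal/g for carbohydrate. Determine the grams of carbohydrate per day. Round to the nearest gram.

Carbohydrate energy = 35% × 1883 = 659.05 kcal.
At 4 kcal/g: 659.05 ÷ 4 = 164.7625 g.

165 g/day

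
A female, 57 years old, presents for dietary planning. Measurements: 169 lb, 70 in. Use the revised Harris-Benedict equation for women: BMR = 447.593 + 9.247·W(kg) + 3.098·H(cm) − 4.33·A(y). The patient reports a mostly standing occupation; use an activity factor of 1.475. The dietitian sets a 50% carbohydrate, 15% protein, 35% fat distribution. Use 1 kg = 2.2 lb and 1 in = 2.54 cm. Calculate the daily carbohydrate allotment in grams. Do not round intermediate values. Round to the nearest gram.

270 g/day

Convert to metric: weight = 169 ÷ 2.2 = 76.8182 kg; height = 70 × 2.54 = 177.8 cm.
Harris-Benedict: BMR = 447.593 + 9.247(76.8182) + 3.098(177.8) − 4.33(57) = 1461.9451 kcal/day.
TEE = 1461.9451 × 1.475 = 2156.3691 kcal/day.
Carbohydrate energy = 50% × 2156.3691 = 1078.1845 kcal.
Carbohydrate = 1078.1845 ÷ 4 kcal/g = 269.5461 g.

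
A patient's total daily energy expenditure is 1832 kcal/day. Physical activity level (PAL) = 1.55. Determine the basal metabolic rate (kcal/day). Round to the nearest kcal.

BMR = TEE ÷ activity factor = 1832 ÷ 1.55 = 1181.9355 kcal/day.

1182 kcal/day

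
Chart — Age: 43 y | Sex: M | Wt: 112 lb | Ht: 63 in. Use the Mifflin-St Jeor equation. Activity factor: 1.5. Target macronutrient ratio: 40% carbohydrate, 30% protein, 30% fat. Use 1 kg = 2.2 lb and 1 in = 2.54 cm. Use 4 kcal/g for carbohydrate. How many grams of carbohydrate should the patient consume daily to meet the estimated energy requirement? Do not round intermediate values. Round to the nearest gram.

Convert to metric: weight = 112 ÷ 2.2 = 50.9091 kg; height = 63 × 2.54 = 160.02 cm.
Mifflin-St Jeor (male): BMR = 10(50.9091) + 6.25(160.02) − 5(43) + 5 = 509.0909 + 1000.125 − 215 + 5 = 1299.2159 kcal/day.
TEE = 1299.2159 × 1.5 = 1948.8239 kcal/day.
Carbohydrate energy = 40% × 1948.8239 = 779.5295 kcal.
Carbohydrate = 779.5295 ÷ 4 kcal/g = 194.8824 g.

195 g/day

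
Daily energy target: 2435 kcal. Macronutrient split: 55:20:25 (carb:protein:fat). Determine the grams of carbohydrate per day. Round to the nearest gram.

335 g/day

Carbohydrate energy = 55% × 2435 = 1339.25 kcal.
At 4 kcal/g: 1339.25 ÷ 4 = 334.8125 g.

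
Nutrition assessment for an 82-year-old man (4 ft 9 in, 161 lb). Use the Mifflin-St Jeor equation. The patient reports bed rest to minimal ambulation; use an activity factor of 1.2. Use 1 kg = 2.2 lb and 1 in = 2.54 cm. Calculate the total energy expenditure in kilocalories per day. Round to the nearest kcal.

1478 kilocalories per day

Convert to metric: weight = 161 ÷ 2.2 = 73.1818 kg; height = (4×12 + 9) × 2.54 = 57 × 2.54 = 144.78 cm.
Mifflin-St Jeor (male): BMR = 10(73.1818) + 6.25(144.78) − 5(82) + 5 = 731.8182 + 904.875 − 410 + 5 = 1231.6932 kcal/day.
TEE = BMR × activity factor = 1231.6932 × 1.2 = 1478.0318 kcal/day.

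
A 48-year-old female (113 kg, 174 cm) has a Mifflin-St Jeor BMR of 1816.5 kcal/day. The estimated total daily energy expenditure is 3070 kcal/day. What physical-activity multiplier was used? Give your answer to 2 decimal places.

1.69

Activity factor = TEE ÷ BMR = 3070 ÷ 1816.5 = 1.69.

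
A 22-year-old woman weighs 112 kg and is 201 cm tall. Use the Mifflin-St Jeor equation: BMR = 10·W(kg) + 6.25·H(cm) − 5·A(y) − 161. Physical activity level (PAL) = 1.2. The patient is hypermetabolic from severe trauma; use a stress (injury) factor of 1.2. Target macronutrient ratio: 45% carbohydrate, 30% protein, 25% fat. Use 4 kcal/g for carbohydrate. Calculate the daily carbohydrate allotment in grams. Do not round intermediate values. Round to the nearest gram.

341 g/day

Mifflin-St Jeor (female): BMR = 10(112) + 6.25(201) − 5(22) − 161 = 1120 + 1256.25 − 110 − 161 = 2105.25 kcal/day.
TEE = 2105.25 × 1.2 = 2526.3 kcal/day.
With stress factor 1.2: 2526.3 × 1.2 = 3031.56 kcal/day.
Carbohydrate energy = 45% × 3031.56 = 1364.202 kcal.
Carbohydrate = 1364.202 ÷ 4 kcal/g = 341.0505 g.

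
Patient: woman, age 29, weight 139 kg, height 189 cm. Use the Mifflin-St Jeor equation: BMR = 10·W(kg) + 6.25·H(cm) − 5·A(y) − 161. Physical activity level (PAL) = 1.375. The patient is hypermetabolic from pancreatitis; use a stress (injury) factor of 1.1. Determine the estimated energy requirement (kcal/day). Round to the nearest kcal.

Mifflin-St Jeor (female): BMR = 10(139) + 6.25(189) − 5(29) − 161 = 1390 + 1181.25 − 145 − 161 = 2265.25 kcal/day.
TEE = BMR × activity factor = 2265.25 × 1.375 = 3114.7188 kcal/day.
Apply stress factor: 3114.7188 × 1.1 = 3426.1906 kcal/day.

3426 kcal/day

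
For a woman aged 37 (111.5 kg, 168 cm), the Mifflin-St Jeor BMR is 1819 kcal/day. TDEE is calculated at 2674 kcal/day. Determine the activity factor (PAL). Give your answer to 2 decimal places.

Activity factor = TEE ÷ BMR = 2674 ÷ 1819 = 1.47.

1.47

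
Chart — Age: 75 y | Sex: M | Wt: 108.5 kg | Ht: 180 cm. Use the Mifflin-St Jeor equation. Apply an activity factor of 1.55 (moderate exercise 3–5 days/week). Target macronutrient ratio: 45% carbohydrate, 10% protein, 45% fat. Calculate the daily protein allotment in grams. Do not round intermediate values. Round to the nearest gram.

71 g/day

Mifflin-St Jeor (male): BMR = 10(108.5) + 6.25(180) − 5(75) + 5 = 1085 + 1125 − 375 + 5 = 1840 kcal/day.
TEE = 1840 × 1.55 = 2852 kcal/day.
Protein energy = 10% × 2852 = 285.2 kcal.
Protein = 285.2 ÷ 4 kcal/g = 71.3 g.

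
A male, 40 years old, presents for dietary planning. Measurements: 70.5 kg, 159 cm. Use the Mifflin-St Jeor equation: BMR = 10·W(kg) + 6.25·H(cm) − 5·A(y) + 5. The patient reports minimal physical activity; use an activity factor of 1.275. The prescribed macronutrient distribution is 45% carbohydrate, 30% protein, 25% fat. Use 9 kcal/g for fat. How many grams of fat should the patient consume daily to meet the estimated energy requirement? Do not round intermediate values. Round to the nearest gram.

53 g/day

Mifflin-St Jeor (male): BMR = 10(70.5) + 6.25(159) − 5(40) + 5 = 705 + 993.75 − 200 + 5 = 1503.75 kcal/day.
TEE = 1503.75 × 1.275 = 1917.2813 kcal/day.
Fat energy = 25% × 1917.2813 = 479.3203 kcal.
Fat = 479.3203 ÷ 9 kcal/g = 53.2578 g.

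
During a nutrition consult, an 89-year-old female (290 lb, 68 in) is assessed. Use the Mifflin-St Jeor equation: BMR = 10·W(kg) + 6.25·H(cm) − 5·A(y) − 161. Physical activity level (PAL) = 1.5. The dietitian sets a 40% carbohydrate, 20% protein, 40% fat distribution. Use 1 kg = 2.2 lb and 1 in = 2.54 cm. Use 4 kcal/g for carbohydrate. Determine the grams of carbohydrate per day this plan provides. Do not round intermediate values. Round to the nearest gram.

269 g/day

Convert to metric: weight = 290 ÷ 2.2 = 131.8182 kg; height = 68 × 2.54 = 172.72 cm.
Mifflin-St Jeor (female): BMR = 10(131.8182) + 6.25(172.72) − 5(89) − 161 = 1318.1818 + 1079.5 − 445 − 161 = 1791.6818 kcal/day.
TEE = 1791.6818 × 1.5 = 2687.5227 kcal/day.
Carbohydrate energy = 40% × 2687.5227 = 1075.0091 kcal.
Carbohydrate = 1075.0091 ÷ 4 kcal/g = 268.7523 g.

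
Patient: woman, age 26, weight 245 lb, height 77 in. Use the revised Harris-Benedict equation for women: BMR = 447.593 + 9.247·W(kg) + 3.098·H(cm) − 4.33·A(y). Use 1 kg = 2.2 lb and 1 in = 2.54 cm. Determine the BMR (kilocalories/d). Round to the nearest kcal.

Convert to metric: weight = 245 ÷ 2.2 = 111.3636 kg; height = 77 × 2.54 = 195.58 cm.
Harris-Benedict: BMR = 447.593 + 9.247(111.3636) + 3.098(195.58) − 4.33(26) = 1970.6994 kcal/day.

1971 kilocalories/d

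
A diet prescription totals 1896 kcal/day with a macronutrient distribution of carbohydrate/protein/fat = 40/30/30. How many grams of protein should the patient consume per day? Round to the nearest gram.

142 g/day

Protein energy = 30% × 1896 = 568.8 kcal.
At 4 kcal/g: 568.8 ÷ 4 = 142.2 g.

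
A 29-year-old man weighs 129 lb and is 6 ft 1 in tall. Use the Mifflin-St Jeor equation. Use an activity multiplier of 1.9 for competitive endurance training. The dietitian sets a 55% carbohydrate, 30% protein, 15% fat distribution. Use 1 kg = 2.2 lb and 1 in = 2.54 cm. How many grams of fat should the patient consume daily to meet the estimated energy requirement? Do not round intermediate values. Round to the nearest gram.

Convert to metric: weight = 129 ÷ 2.2 = 58.6364 kg; height = (6×12 + 1) × 2.54 = 73 × 2.54 = 185.42 cm.
Mifflin-St Jeor (male): BMR = 10(58.6364) + 6.25(185.42) − 5(29) + 5 = 586.3636 + 1158.875 − 145 + 5 = 1605.2386 kcal/day.
TEE = 1605.2386 × 1.9 = 3049.9534 kcal/day.
Fat energy = 15% × 3049.9534 = 457.493 kcal.
Fat = 457.493 ÷ 9 kcal/g = 50.8326 g.

51 g/day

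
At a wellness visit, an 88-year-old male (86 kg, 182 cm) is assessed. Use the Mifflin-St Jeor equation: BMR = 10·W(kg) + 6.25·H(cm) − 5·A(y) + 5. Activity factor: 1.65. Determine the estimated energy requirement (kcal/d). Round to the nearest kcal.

Mifflin-St Jeor (male): BMR = 10(86) + 6.25(182) − 5(88) + 5 = 860 + 1137.5 − 440 + 5 = 1562.5 kcal/day.
TEE = BMR × activity factor = 1562.5 × 1.65 = 2578.125 kcal/day.

2578 kcal/d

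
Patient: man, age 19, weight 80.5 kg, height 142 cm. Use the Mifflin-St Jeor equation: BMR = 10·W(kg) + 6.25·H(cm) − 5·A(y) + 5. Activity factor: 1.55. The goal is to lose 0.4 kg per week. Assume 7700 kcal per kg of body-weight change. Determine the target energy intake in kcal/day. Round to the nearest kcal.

2044 kcal/day

Mifflin-St Jeor (male): BMR = 10(80.5) + 6.25(142) − 5(19) + 5 = 805 + 887.5 − 95 + 5 = 1602.5 kcal/day.
TEE = 1602.5 × 1.55 = 2483.875 kcal/day.
Required daily deficit = 0.4 × 7700 ÷ 7 = 440 kcal/day.
Target intake = 2483.875 − 440 = 2043.875 kcal/day.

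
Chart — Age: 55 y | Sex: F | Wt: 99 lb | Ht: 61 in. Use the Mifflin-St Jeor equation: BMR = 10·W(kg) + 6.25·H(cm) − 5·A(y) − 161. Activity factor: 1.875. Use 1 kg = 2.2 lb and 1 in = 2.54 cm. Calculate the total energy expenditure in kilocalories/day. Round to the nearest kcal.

1842 kilocalories/day

Convert to metric: weight = 99 ÷ 2.2 = 45 kg; height = 61 × 2.54 = 154.94 cm.
Mifflin-St Jeor (female): BMR = 10(45) + 6.25(154.94) − 5(55) − 161 = 450 + 968.375 − 275 − 161 = 982.375 kcal/day.
TEE = BMR × activity factor = 982.375 × 1.875 = 1841.9531 kcal/day.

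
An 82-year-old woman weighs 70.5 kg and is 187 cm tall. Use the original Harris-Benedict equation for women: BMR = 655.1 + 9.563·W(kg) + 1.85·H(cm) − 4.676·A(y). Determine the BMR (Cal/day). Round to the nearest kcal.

Harris-Benedict: BMR = 655.1 + 9.563(70.5) + 1.85(187) − 4.676(82) = 1291.8095 kcal/day.

1292 Cal/day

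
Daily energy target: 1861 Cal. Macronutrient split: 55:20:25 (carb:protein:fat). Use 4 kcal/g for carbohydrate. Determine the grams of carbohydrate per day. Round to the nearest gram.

Carbohydrate energy = 55% × 1861 = 1023.55 kcal.
At 4 kcal/g: 1023.55 ÷ 4 = 255.8875 g.

256 g/day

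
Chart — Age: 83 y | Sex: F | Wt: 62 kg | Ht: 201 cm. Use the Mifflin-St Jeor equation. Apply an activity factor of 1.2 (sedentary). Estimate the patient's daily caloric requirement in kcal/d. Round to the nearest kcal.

1560 kcal/d

Mifflin-St Jeor (female): BMR = 10(62) + 6.25(201) − 5(83) − 161 = 620 + 1256.25 − 415 − 161 = 1300.25 kcal/day.
TEE = BMR × activity factor = 1300.25 × 1.2 = 1560.3 kcal/day.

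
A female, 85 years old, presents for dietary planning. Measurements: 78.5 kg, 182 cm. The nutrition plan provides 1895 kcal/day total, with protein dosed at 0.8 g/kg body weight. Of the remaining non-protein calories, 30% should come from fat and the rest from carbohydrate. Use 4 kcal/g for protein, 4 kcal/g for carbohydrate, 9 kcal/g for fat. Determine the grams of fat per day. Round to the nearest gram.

Protein = 0.8 × 78.5 = 62.8 g → 62.8 × 4 = 251.2 kcal.
Non-protein calories = 1895 − 251.2 = 1643.8 kcal.
Fat: 30% × 1643.8 = 493.14 kcal; carbohydrate: 1150.66 kcal.
Fat: 493.14 kcal ÷ 9 kcal/g = 54.7933 g.

55 g/day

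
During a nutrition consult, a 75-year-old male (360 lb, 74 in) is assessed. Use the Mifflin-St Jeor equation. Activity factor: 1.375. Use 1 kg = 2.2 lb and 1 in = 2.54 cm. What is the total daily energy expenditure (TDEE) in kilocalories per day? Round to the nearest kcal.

3357 kilocalories per day

Convert to metric: weight = 360 ÷ 2.2 = 163.6364 kg; height = 74 × 2.54 = 187.96 cm.
Mifflin-St Jeor (male): BMR = 10(163.6364) + 6.25(187.96) − 5(75) + 5 = 1636.3636 + 1174.75 − 375 + 5 = 2441.1136 kcal/day.
TEE = BMR × activity factor = 2441.1136 × 1.375 = 3356.5313 kcal/day.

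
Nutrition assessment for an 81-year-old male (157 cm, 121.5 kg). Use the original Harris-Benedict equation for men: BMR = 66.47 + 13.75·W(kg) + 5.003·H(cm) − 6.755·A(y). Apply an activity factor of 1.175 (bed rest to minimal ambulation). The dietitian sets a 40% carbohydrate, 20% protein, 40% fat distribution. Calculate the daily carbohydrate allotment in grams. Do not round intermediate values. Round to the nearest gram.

Harris-Benedict: BMR = 66.47 + 13.75(121.5) + 5.003(157) − 6.755(81) = 1975.411 kcal/day.
TEE = 1975.411 × 1.175 = 2321.1079 kcal/day.
Carbohydrate energy = 40% × 2321.1079 = 928.4432 kcal.
Carbohydrate = 928.4432 ÷ 4 kcal/g = 232.1108 g.

232 g/day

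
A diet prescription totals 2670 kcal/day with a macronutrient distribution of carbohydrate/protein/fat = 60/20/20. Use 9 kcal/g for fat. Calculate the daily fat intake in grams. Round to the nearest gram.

Fat energy = 20% × 2670 = 534 kcal.
At 9 kcal/g: 534 ÷ 9 = 59.3333 g.

59 g/day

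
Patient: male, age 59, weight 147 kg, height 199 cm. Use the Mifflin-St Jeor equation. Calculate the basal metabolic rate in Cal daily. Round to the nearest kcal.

2424 Cal daily

Mifflin-St Jeor (male): BMR = 10(147) + 6.25(199) − 5(59) + 5 = 1470 + 1243.75 − 295 + 5 = 2423.75 kcal/day.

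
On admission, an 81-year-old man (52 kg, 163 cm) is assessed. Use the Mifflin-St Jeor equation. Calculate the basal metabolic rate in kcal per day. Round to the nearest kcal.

1139 kcal per day

Mifflin-St Jeor (male): BMR = 10(52) + 6.25(163) − 5(81) + 5 = 520 + 1018.75 − 405 + 5 = 1138.75 kcal/day.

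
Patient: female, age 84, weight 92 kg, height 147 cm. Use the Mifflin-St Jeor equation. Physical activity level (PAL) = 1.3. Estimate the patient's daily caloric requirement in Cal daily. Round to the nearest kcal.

1635 Cal daily

Mifflin-St Jeor (female): BMR = 10(92) + 6.25(147) − 5(84) − 161 = 920 + 918.75 − 420 − 161 = 1257.75 kcal/day.
TEE = BMR × activity factor = 1257.75 × 1.3 = 1635.075 kcal/day.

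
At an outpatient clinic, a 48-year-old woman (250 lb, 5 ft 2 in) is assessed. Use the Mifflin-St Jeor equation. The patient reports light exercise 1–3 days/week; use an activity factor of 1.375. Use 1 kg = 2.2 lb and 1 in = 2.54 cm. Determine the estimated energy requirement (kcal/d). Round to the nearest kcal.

2364 kcal/d

Convert to metric: weight = 250 ÷ 2.2 = 113.6364 kg; height = (5×12 + 2) × 2.54 = 62 × 2.54 = 157.48 cm.
Mifflin-St Jeor (female): BMR = 10(113.6364) + 6.25(157.48) − 5(48) − 161 = 1136.3636 + 984.25 − 240 − 161 = 1719.6136 kcal/day.
TEE = BMR × activity factor = 1719.6136 × 1.375 = 2364.4688 kcal/day.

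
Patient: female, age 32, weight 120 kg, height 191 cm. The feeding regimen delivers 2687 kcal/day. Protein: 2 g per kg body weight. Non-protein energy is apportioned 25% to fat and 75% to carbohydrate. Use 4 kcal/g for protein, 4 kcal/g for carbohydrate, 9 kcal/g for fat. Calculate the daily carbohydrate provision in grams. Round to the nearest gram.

324 g/day

Protein = 2 × 120 = 240 g → 240 × 4 = 960 kcal.
Non-protein calories = 2687 − 960 = 1727 kcal.
Fat: 25% × 1727 = 431.75 kcal; carbohydrate: 1295.25 kcal.
Carbohydrate: 1295.25 kcal ÷ 4 kcal/g = 323.8125 g.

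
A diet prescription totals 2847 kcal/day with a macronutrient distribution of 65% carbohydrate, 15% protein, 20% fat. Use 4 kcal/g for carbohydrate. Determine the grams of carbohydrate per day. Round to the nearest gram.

463 g/day

Carbohydrate energy = 65% × 2847 = 1850.55 kcal.
At 4 kcal/g: 1850.55 ÷ 4 = 462.6375 g.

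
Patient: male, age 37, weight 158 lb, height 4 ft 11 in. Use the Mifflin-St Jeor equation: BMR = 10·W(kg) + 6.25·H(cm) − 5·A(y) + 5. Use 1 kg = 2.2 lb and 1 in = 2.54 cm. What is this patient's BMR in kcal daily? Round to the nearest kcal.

1475 kcal daily

Convert to metric: weight = 158 ÷ 2.2 = 71.8182 kg; height = (4×12 + 11) × 2.54 = 59 × 2.54 = 149.86 cm.
Mifflin-St Jeor (male): BMR = 10(71.8182) + 6.25(149.86) − 5(37) + 5 = 718.1818 + 936.625 − 185 + 5 = 1474.8068 kcal/day.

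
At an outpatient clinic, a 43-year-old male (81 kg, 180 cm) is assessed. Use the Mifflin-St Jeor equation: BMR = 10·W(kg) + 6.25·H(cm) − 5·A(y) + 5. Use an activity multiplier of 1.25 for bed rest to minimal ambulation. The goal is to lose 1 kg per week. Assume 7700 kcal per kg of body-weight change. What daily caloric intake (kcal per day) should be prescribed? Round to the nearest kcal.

Mifflin-St Jeor (male): BMR = 10(81) + 6.25(180) − 5(43) + 5 = 810 + 1125 − 215 + 5 = 1725 kcal/day.
TEE = 1725 × 1.25 = 2156.25 kcal/day.
Required daily deficit = 1 × 7700 ÷ 7 = 1100 kcal/day.
Target intake = 2156.25 − 1100 = 1056.25 kcal/day.

1056 kcal per day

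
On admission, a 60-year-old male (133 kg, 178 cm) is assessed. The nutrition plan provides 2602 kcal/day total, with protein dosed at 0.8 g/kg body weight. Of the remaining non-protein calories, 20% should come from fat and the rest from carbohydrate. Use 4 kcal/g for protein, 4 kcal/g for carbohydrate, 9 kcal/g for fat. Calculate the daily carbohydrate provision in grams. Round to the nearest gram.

Protein = 0.8 × 133 = 106.4 g → 106.4 × 4 = 425.6 kcal.
Non-protein calories = 2602 − 425.6 = 2176.4 kcal.
Fat: 20% × 2176.4 = 435.28 kcal; carbohydrate: 1741.12 kcal.
Carbohydrate: 1741.12 kcal ÷ 4 kcal/g = 435.28 g.

435 g/day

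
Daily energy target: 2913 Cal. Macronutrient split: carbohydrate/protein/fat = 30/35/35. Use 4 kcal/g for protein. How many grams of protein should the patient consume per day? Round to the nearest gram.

Protein energy = 35% × 2913 = 1019.55 kcal.
At 4 kcal/g: 1019.55 ÷ 4 = 254.8875 g.

255 g/day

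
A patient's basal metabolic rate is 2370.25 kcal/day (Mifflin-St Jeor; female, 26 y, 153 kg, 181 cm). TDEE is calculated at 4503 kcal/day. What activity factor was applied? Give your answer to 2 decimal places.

Activity factor = TEE ÷ BMR = 4503 ÷ 2370.25 = 1.9.

1.90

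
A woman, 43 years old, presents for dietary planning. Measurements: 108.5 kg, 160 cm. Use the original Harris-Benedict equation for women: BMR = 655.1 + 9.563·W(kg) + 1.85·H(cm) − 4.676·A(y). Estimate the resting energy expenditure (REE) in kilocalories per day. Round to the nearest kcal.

Harris-Benedict: BMR = 655.1 + 9.563(108.5) + 1.85(160) − 4.676(43) = 1787.6175 kcal/day.

1788 kilocalories per day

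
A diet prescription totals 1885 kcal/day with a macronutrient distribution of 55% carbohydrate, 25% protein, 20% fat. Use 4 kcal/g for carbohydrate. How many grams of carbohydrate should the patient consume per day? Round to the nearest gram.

259 g/day

Carbohydrate energy = 55% × 1885 = 1036.75 kcal.
At 4 kcal/g: 1036.75 ÷ 4 = 259.1875 g.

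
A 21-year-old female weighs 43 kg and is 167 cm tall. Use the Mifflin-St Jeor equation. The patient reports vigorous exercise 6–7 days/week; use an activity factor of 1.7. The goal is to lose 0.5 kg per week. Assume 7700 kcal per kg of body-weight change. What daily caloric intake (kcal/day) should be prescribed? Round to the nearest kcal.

1503 kcal/day

Mifflin-St Jeor (female): BMR = 10(43) + 6.25(167) − 5(21) − 161 = 430 + 1043.75 − 105 − 161 = 1207.75 kcal/day.
TEE = 1207.75 × 1.7 = 2053.175 kcal/day.
Required daily deficit = 0.5 × 7700 ÷ 7 = 550 kcal/day.
Target intake = 2053.175 − 550 = 1503.175 kcal/day.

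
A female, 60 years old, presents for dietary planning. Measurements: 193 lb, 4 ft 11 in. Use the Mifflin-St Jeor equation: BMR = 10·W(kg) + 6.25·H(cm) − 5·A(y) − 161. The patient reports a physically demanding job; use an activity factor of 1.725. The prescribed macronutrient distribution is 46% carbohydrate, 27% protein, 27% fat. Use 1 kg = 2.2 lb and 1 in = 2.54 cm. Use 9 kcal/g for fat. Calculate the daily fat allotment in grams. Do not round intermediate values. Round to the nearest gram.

Convert to metric: weight = 193 ÷ 2.2 = 87.7273 kg; height = (4×12 + 11) × 2.54 = 59 × 2.54 = 149.86 cm.
Mifflin-St Jeor (female): BMR = 10(87.7273) + 6.25(149.86) − 5(60) − 161 = 877.2727 + 936.625 − 300 − 161 = 1352.8977 kcal/day.
TEE = 1352.8977 × 1.725 = 2333.7486 kcal/day.
Fat energy = 27% × 2333.7486 = 630.1121 kcal.
Fat = 630.1121 ÷ 9 kcal/g = 70.0125 g.

70 g/day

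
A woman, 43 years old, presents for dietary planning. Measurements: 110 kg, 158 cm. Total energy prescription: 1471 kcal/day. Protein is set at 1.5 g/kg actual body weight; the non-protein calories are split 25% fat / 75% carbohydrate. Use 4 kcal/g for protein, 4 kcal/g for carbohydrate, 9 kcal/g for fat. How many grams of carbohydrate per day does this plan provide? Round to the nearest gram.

Protein = 1.5 × 110 = 165 g → 165 × 4 = 660 kcal.
Non-protein calories = 1471 − 660 = 811 kcal.
Fat: 25% × 811 = 202.75 kcal; carbohydrate: 608.25 kcal.
Carbohydrate: 608.25 kcal ÷ 4 kcal/g = 152.0625 g.

152 g/day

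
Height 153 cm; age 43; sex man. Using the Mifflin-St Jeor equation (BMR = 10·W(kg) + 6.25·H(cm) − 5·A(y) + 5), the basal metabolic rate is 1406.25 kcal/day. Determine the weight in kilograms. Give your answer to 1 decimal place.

1406.25 = 10·W + 6.25(153) − 5(43) + 5
10·W = 1406.25 − 746.25 = 660, so W = 66 kg.

66.0 kg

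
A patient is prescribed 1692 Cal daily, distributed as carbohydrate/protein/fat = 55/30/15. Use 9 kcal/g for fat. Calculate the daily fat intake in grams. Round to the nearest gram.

Fat energy = 15% × 1692 = 253.8 kcal.
At 9 kcal/g: 253.8 ÷ 9 = 28.2 g.

28 g/day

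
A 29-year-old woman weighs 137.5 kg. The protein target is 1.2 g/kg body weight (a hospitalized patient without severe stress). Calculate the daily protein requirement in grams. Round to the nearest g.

Protein = 1.2 g/kg × 137.5 kg = 165 g/day.

165 g/day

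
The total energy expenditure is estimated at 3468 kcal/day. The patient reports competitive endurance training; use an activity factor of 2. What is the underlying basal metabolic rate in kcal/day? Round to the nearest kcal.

1734 kcal/day

BMR = TEE ÷ activity factor = 3468 ÷ 2 = 1734 kcal/day.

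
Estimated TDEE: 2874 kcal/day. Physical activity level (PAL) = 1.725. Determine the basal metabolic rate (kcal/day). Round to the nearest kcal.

1666 kcal/day

BMR = TEE ÷ activity factor = 2874 ÷ 1.725 = 1666.087 kcal/day.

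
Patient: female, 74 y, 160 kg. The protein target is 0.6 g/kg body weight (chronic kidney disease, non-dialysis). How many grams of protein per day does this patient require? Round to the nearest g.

96 g/day

Protein = 0.6 g/kg × 160 kg = 96 g/day.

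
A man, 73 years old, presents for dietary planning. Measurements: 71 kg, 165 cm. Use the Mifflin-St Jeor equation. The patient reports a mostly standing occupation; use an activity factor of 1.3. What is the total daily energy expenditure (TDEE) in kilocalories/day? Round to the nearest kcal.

Mifflin-St Jeor (male): BMR = 10(71) + 6.25(165) − 5(73) + 5 = 710 + 1031.25 − 365 + 5 = 1381.25 kcal/day.
TEE = BMR × activity factor = 1381.25 × 1.3 = 1795.625 kcal/day.

1796 kilocalories/day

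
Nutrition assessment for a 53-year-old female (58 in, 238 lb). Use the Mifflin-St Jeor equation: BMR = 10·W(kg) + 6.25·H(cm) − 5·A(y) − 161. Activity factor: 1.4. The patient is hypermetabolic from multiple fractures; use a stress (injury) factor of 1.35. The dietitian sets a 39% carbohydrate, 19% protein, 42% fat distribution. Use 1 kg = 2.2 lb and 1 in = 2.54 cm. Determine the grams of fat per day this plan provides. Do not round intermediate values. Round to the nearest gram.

139 g/day

Convert to metric: weight = 238 ÷ 2.2 = 108.1818 kg; height = 58 × 2.54 = 147.32 cm.
Mifflin-St Jeor (female): BMR = 10(108.1818) + 6.25(147.32) − 5(53) − 161 = 1081.8182 + 920.75 − 265 − 161 = 1576.5682 kcal/day.
TEE = 1576.5682 × 1.4 = 2207.1955 kcal/day.
With stress factor 1.35: 2207.1955 × 1.35 = 2979.7139 kcal/day.
Fat energy = 42% × 2979.7139 = 1251.4798 kcal.
Fat = 1251.4798 ÷ 9 kcal/g = 139.0533 g.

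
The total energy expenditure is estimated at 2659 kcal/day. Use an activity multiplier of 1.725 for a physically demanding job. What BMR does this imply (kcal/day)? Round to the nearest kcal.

BMR = TEE ÷ activity factor = 2659 ÷ 1.725 = 1541.4493 kcal/day.

1541 kcal/day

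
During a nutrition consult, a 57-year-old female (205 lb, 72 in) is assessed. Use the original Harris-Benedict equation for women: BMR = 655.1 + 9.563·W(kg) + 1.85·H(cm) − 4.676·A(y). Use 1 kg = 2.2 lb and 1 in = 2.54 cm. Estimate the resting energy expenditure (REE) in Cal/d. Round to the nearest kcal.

Convert to metric: weight = 205 ÷ 2.2 = 93.1818 kg; height = 72 × 2.54 = 182.88 cm.
Harris-Benedict: BMR = 655.1 + 9.563(93.1818) + 1.85(182.88) − 4.676(57) = 1617.9937 kcal/day.

1618 Cal/d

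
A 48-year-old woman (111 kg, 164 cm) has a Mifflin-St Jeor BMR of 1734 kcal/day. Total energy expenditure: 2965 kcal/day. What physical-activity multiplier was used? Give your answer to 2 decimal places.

1.71

Activity factor = TEE ÷ BMR = 2965 ÷ 1734 = 1.71.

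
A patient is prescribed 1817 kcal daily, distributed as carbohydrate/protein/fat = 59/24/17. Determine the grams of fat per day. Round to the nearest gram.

Fat energy = 17% × 1817 = 308.89 kcal.
At 9 kcal/g: 308.89 ÷ 9 = 34.3211 g.

34 g/day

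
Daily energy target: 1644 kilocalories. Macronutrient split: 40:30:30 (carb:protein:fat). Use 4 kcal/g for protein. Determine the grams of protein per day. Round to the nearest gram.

123 g/day

Protein energy = 30% × 1644 = 493.2 kcal.
At 4 kcal/g: 493.2 ÷ 4 = 123.3 g.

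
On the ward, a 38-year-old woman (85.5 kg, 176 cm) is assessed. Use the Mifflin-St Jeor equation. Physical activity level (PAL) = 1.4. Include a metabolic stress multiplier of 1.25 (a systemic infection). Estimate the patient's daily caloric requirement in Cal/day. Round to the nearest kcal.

Mifflin-St Jeor (female): BMR = 10(85.5) + 6.25(176) − 5(38) − 161 = 855 + 1100 − 190 − 161 = 1604 kcal/day.
TEE = BMR × activity factor = 1604 × 1.4 = 2245.6 kcal/day.
Apply stress factor: 2245.6 × 1.25 = 2807 kcal/day.

2807 Cal/day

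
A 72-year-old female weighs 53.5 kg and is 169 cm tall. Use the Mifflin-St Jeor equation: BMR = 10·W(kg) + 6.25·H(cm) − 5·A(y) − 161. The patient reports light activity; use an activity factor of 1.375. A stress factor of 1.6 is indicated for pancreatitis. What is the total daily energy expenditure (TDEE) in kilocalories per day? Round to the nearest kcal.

2355 kilocalories per day

Mifflin-St Jeor (female): BMR = 10(53.5) + 6.25(169) − 5(72) − 161 = 535 + 1056.25 − 360 − 161 = 1070.25 kcal/day.
TEE = BMR × activity factor = 1070.25 × 1.375 = 1471.5938 kcal/day.
Apply stress factor: 1471.5938 × 1.6 = 2354.55 kcal/day.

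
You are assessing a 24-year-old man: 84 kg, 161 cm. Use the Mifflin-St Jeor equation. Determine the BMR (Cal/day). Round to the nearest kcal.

1731 Cal/day

Mifflin-St Jeor (male): BMR = 10(84) + 6.25(161) − 5(24) + 5 = 840 + 1006.25 − 120 + 5 = 1731.25 kcal/day.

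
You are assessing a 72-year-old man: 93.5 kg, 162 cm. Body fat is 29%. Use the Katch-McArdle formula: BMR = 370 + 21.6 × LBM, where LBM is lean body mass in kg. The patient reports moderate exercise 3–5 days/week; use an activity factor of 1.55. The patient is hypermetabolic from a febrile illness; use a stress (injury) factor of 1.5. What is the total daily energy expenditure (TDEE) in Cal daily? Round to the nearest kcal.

4194 Cal daily

LBM = 93.5 × (1 − 0.29) = 66.385 kg. Katch-McArdle: BMR = 370 + 21.6 × 66.385 = 1803.916 kcal/day.
TEE = BMR × activity factor = 1803.916 × 1.55 = 2796.0698 kcal/day.
Apply stress factor: 2796.0698 × 1.5 = 4194.1047 kcal/day.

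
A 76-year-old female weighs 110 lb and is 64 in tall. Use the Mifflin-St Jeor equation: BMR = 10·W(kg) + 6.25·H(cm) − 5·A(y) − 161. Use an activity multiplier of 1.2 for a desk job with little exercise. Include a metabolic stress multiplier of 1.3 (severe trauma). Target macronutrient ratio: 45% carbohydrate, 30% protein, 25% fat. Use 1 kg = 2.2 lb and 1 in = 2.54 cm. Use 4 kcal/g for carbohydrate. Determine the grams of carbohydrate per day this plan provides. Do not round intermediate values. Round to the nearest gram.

171 g/day

Convert to metric: weight = 110 ÷ 2.2 = 50 kg; height = 64 × 2.54 = 162.56 cm.
Mifflin-St Jeor (female): BMR = 10(50) + 6.25(162.56) − 5(76) − 161 = 500 + 1016 − 380 − 161 = 975 kcal/day.
TEE = 975 × 1.2 = 1170 kcal/day.
With stress factor 1.3: 1170 × 1.3 = 1521 kcal/day.
Carbohydrate energy = 45% × 1521 = 684.45 kcal.
Carbohydrate = 684.45 ÷ 4 kcal/g = 171.1125 g.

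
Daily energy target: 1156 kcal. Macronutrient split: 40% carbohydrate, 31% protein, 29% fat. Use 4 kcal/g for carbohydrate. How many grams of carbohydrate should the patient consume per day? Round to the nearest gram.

Carbohydrate energy = 40% × 1156 = 462.4 kcal.
At 4 kcal/g: 462.4 ÷ 4 = 115.6 g.

116 g/day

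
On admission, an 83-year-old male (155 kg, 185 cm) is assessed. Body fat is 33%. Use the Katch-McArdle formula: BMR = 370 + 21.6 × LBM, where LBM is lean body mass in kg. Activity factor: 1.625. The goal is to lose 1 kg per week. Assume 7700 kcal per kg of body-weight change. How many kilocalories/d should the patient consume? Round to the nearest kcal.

3146 kilocalories/d

LBM = 155 × (1 − 0.33) = 103.85 kg. Katch-McArdle: BMR = 370 + 21.6 × 103.85 = 2613.16 kcal/day.
TEE = 2613.16 × 1.625 = 4246.385 kcal/day.
Required daily deficit = 1 × 7700 ÷ 7 = 1100 kcal/day.
Target intake = 4246.385 − 1100 = 3146.385 kcal/day.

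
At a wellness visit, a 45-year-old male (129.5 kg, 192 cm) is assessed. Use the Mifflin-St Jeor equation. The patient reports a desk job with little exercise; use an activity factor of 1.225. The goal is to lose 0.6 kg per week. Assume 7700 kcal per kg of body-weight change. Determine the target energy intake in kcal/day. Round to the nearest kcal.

2127 kcal/day

Mifflin-St Jeor (male): BMR = 10(129.5) + 6.25(192) − 5(45) + 5 = 1295 + 1200 − 225 + 5 = 2275 kcal/day.
TEE = 2275 × 1.225 = 2786.875 kcal/day.
Required daily deficit = 0.6 × 7700 ÷ 7 = 660 kcal/day.
Target intake = 2786.875 − 660 = 2126.875 kcal/day.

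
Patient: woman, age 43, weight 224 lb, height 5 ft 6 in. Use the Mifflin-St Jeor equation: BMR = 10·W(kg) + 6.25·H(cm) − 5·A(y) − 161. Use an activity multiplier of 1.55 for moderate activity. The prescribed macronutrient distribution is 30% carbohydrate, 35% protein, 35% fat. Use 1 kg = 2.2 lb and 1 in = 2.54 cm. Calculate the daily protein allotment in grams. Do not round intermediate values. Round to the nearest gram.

Convert to metric: weight = 224 ÷ 2.2 = 101.8182 kg; height = (5×12 + 6) × 2.54 = 66 × 2.54 = 167.64 cm.
Mifflin-St Jeor (female): BMR = 10(101.8182) + 6.25(167.64) − 5(43) − 161 = 1018.1818 + 1047.75 − 215 − 161 = 1689.9318 kcal/day.
TEE = 1689.9318 × 1.55 = 2619.3943 kcal/day.
Protein energy = 35% × 2619.3943 = 916.788 kcal.
Protein = 916.788 ÷ 4 kcal/g = 229.197 g.

229 g/day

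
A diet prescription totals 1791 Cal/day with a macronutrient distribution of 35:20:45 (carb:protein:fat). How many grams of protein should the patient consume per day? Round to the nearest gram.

90 g/day

Protein energy = 20% × 1791 = 358.2 kcal.
At 4 kcal/g: 358.2 ÷ 4 = 89.55 g.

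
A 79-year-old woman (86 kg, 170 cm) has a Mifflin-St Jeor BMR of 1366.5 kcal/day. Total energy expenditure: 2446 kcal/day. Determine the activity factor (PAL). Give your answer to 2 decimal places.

1.79

Activity factor = TEE ÷ BMR = 2446 ÷ 1366.5 = 1.79.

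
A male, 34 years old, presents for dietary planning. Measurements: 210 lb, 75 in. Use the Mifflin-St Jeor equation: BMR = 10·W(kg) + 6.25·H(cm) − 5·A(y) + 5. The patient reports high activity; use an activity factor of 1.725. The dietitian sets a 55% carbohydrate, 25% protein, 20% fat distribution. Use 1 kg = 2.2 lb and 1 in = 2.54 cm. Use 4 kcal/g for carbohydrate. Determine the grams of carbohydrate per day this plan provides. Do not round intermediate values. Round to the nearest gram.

470 g/day

Convert to metric: weight = 210 ÷ 2.2 = 95.4545 kg; height = 75 × 2.54 = 190.5 cm.
Mifflin-St Jeor (male): BMR = 10(95.4545) + 6.25(190.5) − 5(34) + 5 = 954.5455 + 1190.625 − 170 + 5 = 1980.1705 kcal/day.
TEE = 1980.1705 × 1.725 = 3415.794 kcal/day.
Carbohydrate energy = 55% × 3415.794 = 1878.6867 kcal.
Carbohydrate = 1878.6867 ÷ 4 kcal/g = 469.6717 g.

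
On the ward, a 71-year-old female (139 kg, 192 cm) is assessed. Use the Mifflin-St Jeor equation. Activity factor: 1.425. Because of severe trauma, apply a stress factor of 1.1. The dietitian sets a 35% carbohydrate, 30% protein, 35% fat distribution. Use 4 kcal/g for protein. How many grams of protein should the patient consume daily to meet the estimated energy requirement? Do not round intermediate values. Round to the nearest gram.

244 g/day

Mifflin-St Jeor (female): BMR = 10(139) + 6.25(192) − 5(71) − 161 = 1390 + 1200 − 355 − 161 = 2074 kcal/day.
TEE = 2074 × 1.425 = 2955.45 kcal/day.
With stress factor 1.1: 2955.45 × 1.1 = 3250.995 kcal/day.
Protein energy = 30% × 3250.995 = 975.2985 kcal.
Protein = 975.2985 ÷ 4 kcal/g = 243.8246 g.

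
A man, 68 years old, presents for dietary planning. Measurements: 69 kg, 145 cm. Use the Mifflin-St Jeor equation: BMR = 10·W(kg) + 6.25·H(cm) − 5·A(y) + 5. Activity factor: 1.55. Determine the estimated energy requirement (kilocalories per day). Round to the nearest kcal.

Mifflin-St Jeor (male): BMR = 10(69) + 6.25(145) − 5(68) + 5 = 690 + 906.25 − 340 + 5 = 1261.25 kcal/day.
TEE = BMR × activity factor = 1261.25 × 1.55 = 1954.9375 kcal/day.

1955 kilocalories per day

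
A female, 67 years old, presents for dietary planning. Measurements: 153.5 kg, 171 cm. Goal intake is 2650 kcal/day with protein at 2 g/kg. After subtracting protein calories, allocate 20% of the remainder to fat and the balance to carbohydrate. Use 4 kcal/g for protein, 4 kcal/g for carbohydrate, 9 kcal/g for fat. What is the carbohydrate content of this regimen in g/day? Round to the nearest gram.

Protein = 2 × 153.5 = 307 g → 307 × 4 = 1228 kcal.
Non-protein calories = 2650 − 1228 = 1422 kcal.
Fat: 20% × 1422 = 284.4 kcal; carbohydrate: 1137.6 kcal.
Carbohydrate: 1137.6 kcal ÷ 4 kcal/g = 284.4 g.

284 g/day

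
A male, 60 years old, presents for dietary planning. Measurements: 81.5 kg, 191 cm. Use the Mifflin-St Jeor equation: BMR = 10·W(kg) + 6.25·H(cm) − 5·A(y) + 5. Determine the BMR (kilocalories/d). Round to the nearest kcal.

1714 kilocalories/d

Mifflin-St Jeor (male): BMR = 10(81.5) + 6.25(191) − 5(60) + 5 = 815 + 1193.75 − 300 + 5 = 1713.75 kcal/day.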